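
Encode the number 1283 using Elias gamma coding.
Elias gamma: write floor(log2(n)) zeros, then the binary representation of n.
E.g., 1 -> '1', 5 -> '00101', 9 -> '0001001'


num_bits = floor(log2(1283)) + 1 = 11
leading_zeros = num_bits - 1 = 10
binary(1283) = 10100000011

Elias gamma(1283) = '0000000000' + '10100000011' = 000000000010100000011 (21 bits)


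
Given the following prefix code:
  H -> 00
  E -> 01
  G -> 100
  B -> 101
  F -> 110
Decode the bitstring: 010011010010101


Decoding step by step:
Bits 01 -> E
Bits 00 -> H
Bits 110 -> F
Bits 100 -> G
Bits 101 -> B
Bits 01 -> E


Decoded message: EHFGBE


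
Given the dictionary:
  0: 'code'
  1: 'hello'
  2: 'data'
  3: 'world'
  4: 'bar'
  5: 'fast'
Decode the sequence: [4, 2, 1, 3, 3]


Look up each index in the dictionary:
  4 -> 'bar'
  2 -> 'data'
  1 -> 'hello'
  3 -> 'world'
  3 -> 'world'

Decoded: "bar data hello world world"


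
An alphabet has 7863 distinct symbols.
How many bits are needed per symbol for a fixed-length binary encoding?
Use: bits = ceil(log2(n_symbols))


log2(7863) = 12.9409
Bracket: 2^12 = 4096 < 7863 <= 2^13 = 8192
So ceil(log2(7863)) = 13

bits = ceil(log2(7863)) = ceil(12.9409) = 13 bits


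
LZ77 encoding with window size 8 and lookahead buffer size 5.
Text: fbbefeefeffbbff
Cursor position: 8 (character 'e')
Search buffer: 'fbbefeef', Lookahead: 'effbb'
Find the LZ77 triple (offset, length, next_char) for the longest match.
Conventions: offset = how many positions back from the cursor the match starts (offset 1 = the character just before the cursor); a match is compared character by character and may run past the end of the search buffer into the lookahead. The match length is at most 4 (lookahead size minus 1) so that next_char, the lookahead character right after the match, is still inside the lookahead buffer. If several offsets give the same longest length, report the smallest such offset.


Try each offset into the search buffer:
  offset=1 (pos 7, char 'f'): match length 0
  offset=2 (pos 6, char 'e'): match length 2
  offset=3 (pos 5, char 'e'): match length 1
  offset=4 (pos 4, char 'f'): match length 0
  offset=5 (pos 3, char 'e'): match length 2
  offset=6 (pos 2, char 'b'): match length 0
  offset=7 (pos 1, char 'b'): match length 0
  offset=8 (pos 0, char 'f'): match length 0
Longest match has length 2, found at offsets 2, 5; take the smallest, offset 2.
next_char = character at position 8 + 2 = 10 -> 'f'

Best match: offset=2, length=2 (matching 'ef' starting at position 6)
LZ77 triple: (2, 2, 'f')


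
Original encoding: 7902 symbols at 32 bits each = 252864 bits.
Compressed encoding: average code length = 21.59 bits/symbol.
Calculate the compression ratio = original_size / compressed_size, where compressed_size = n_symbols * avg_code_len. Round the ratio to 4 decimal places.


original_size = n_symbols * orig_bits = 7902 * 32 = 252864 bits
compressed_size = n_symbols * avg_code_len = 7902 * 21.59 = 170604.18 bits
ratio = original_size / compressed_size = 252864 / 170604.18 = 1.4822

Compression ratio = 1.4822


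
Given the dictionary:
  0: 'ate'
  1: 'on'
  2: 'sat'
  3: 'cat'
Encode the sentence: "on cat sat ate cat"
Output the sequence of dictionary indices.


Look up each word in the dictionary:
  'on' -> 1
  'cat' -> 3
  'sat' -> 2
  'ate' -> 0
  'cat' -> 3

Encoded: [1, 3, 2, 0, 3]


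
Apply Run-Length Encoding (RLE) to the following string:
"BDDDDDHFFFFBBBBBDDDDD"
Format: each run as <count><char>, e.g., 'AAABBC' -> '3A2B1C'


Scanning runs left to right:
  i=0: run of 'B' x 1 -> '1B'
  i=1: run of 'D' x 5 -> '5D'
  i=6: run of 'H' x 1 -> '1H'
  i=7: run of 'F' x 4 -> '4F'
  i=11: run of 'B' x 5 -> '5B'
  i=16: run of 'D' x 5 -> '5D'

RLE = 1B5D1H4F5B5D


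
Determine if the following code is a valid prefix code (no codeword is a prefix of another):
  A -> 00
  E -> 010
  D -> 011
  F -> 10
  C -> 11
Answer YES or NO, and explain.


Checking each pair (does one codeword prefix another?):
  A='00' vs E='010': no prefix
  A='00' vs D='011': no prefix
  A='00' vs F='10': no prefix
  A='00' vs C='11': no prefix
  E='010' vs A='00': no prefix
  E='010' vs D='011': no prefix
  E='010' vs F='10': no prefix
  E='010' vs C='11': no prefix
  D='011' vs A='00': no prefix
  D='011' vs E='010': no prefix
  D='011' vs F='10': no prefix
  D='011' vs C='11': no prefix
  F='10' vs A='00': no prefix
  F='10' vs E='010': no prefix
  F='10' vs D='011': no prefix
  F='10' vs C='11': no prefix
  C='11' vs A='00': no prefix
  C='11' vs E='010': no prefix
  C='11' vs D='011': no prefix
  C='11' vs F='10': no prefix
No violation found over all pairs.

YES -- this is a valid prefix code. No codeword is a prefix of any other codeword.


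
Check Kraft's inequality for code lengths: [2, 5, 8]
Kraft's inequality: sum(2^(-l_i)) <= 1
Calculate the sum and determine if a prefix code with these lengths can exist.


Sum = 2^(-2) + 2^(-5) + 2^(-8)
    = 0.25 + 0.03125 + 0.00390625
    = 73/256 = 0.28515625
Since 0.28515625 <= 1, Kraft's inequality IS satisfied.
A prefix code with these lengths CAN exist.

Kraft sum = 0.28515625. Satisfied.


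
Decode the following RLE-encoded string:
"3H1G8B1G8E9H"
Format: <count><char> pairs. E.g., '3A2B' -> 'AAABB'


Expanding each <count><char> pair:
  3H -> 'HHH'
  1G -> 'G'
  8B -> 'BBBBBBBB'
  1G -> 'G'
  8E -> 'EEEEEEEE'
  9H -> 'HHHHHHHHH'

Decoded = HHHGBBBBBBBBGEEEEEEEEHHHHHHHHH


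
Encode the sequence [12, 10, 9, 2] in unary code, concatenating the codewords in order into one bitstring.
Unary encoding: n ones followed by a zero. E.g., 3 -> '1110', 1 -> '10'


Encode each number as n ones followed by a terminating 0:
  12 -> 1111111111110 (13 bits)
  10 -> 11111111110 (11 bits)
  9 -> 1111111110 (10 bits)
  2 -> 110 (3 bits)
Total length = 13 + 11 + 10 + 3 = 37 bits.

Unary([12, 10, 9, 2]) = 1111111111110111111111101111111110110 (37 bits)


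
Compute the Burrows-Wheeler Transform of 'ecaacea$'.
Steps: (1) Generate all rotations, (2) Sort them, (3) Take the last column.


Rotations (sorted):
  0: $ecaacea -> last char: a
  1: a$ecaace -> last char: e
  2: aacea$ec -> last char: c
  3: acea$eca -> last char: a
  4: caacea$e -> last char: e
  5: cea$ecaa -> last char: a
  6: ea$ecaac -> last char: c
  7: ecaacea$ -> last char: $


BWT = aecaeac$


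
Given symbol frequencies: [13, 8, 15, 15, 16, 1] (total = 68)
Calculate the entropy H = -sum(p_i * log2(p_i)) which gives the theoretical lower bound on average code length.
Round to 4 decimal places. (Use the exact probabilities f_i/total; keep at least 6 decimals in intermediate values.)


Per-symbol terms -p_i * log2(p_i) with p_i = f_i/68:
  p = 13/68 = 0.191176: log2(p) = -2.387023, -p*log2(p) = 0.456343
  p = 8/68 = 0.117647: log2(p) = -3.087463, -p*log2(p) = 0.363231
  p = 15/68 = 0.220588: log2(p) = -2.180572, -p*log2(p) = 0.481009
  p = 15/68 = 0.220588: log2(p) = -2.180572, -p*log2(p) = 0.481009
  p = 16/68 = 0.235294: log2(p) = -2.087463, -p*log2(p) = 0.491168
  p = 1/68 = 0.014706: log2(p) = -6.087463, -p*log2(p) = 0.089522
H = 0.456343 + 0.363231 + 0.481009 + 0.481009 + 0.491168 + 0.089522 = 2.362282

H = 2.3623 bits/symbol


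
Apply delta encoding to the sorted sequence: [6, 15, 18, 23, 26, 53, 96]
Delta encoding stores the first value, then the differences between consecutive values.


First value: 6
Deltas:
  15 - 6 = 9
  18 - 15 = 3
  23 - 18 = 5
  26 - 23 = 3
  53 - 26 = 27
  96 - 53 = 43


Delta encoded: [6, 9, 3, 5, 3, 27, 43]


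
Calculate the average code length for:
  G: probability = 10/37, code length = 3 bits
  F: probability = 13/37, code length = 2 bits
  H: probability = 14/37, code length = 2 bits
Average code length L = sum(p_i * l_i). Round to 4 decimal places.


Weighted contributions p_i * l_i:
  G: (10/37) * 3 = 30/37
  F: (13/37) * 2 = 26/37
  H: (14/37) * 2 = 28/37
Sum = (30 + 26 + 28)/37 = 84/37

L = 84/37 = 2.2703 bits/symbol


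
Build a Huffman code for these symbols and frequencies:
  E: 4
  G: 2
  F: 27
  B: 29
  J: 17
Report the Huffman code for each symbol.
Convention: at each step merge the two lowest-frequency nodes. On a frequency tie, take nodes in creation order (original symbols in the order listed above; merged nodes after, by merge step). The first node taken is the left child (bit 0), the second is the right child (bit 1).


Huffman tree construction:
Step 1: Merge G(2) + E(4) = 6
Step 2: Merge (G+E)(6) + J(17) = 23
Step 3: Merge ((G+E)+J)(23) + F(27) = 50
Step 4: Merge B(29) + (((G+E)+J)+F)(50) = 79
Read each symbol's code off the tree from the root (left child = 0, right child = 1).

Codes:
  E: 1001 (length 4)
  G: 1000 (length 4)
  F: 11 (length 2)
  B: 0 (length 1)
  J: 101 (length 3)
Average code length: 158/79 = 2.0000 bits/symbol


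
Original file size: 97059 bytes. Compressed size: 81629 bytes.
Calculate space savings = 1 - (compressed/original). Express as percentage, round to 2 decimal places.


ratio = compressed/original = 81629/97059 = 0.841025
savings = 1 - ratio = 1 - 0.841025 = 0.158975
as a percentage: 0.158975 * 100 = 15.9%

Space savings = 1 - 81629/97059 = 15.9%


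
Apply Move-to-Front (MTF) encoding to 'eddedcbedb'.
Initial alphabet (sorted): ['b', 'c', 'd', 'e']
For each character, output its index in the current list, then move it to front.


MTF encoding:
'e': index 3 in ['b', 'c', 'd', 'e'] -> ['e', 'b', 'c', 'd']
'd': index 3 in ['e', 'b', 'c', 'd'] -> ['d', 'e', 'b', 'c']
'd': index 0 in ['d', 'e', 'b', 'c'] -> ['d', 'e', 'b', 'c']
'e': index 1 in ['d', 'e', 'b', 'c'] -> ['e', 'd', 'b', 'c']
'd': index 1 in ['e', 'd', 'b', 'c'] -> ['d', 'e', 'b', 'c']
'c': index 3 in ['d', 'e', 'b', 'c'] -> ['c', 'd', 'e', 'b']
'b': index 3 in ['c', 'd', 'e', 'b'] -> ['b', 'c', 'd', 'e']
'e': index 3 in ['b', 'c', 'd', 'e'] -> ['e', 'b', 'c', 'd']
'd': index 3 in ['e', 'b', 'c', 'd'] -> ['d', 'e', 'b', 'c']
'b': index 2 in ['d', 'e', 'b', 'c'] -> ['b', 'd', 'e', 'c']


Output: [3, 3, 0, 1, 1, 3, 3, 3, 3, 2]


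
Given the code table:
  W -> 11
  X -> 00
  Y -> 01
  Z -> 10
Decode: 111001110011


Decoding:
11 -> W
10 -> Z
01 -> Y
11 -> W
00 -> X
11 -> W


Result: WZYWXW


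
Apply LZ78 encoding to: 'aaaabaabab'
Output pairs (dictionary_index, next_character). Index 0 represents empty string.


LZ78 encoding steps:
Dictionary: {0: ''}
Step 1: w='' (idx 0), next='a' -> output (0, 'a'), add 'a' as idx 1
Step 2: w='a' (idx 1), next='a' -> output (1, 'a'), add 'aa' as idx 2
Step 3: w='a' (idx 1), next='b' -> output (1, 'b'), add 'ab' as idx 3
Step 4: w='aa' (idx 2), next='b' -> output (2, 'b'), add 'aab' as idx 4
Step 5: w='ab' (idx 3), end of input -> output (3, '')


Encoded: [(0, 'a'), (1, 'a'), (1, 'b'), (2, 'b'), (3, '')]


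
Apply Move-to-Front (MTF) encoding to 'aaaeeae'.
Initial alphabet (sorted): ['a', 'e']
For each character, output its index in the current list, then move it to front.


MTF encoding:
'a': index 0 in ['a', 'e'] -> ['a', 'e']
'a': index 0 in ['a', 'e'] -> ['a', 'e']
'a': index 0 in ['a', 'e'] -> ['a', 'e']
'e': index 1 in ['a', 'e'] -> ['e', 'a']
'e': index 0 in ['e', 'a'] -> ['e', 'a']
'a': index 1 in ['e', 'a'] -> ['a', 'e']
'e': index 1 in ['a', 'e'] -> ['e', 'a']


Output: [0, 0, 0, 1, 0, 1, 1]


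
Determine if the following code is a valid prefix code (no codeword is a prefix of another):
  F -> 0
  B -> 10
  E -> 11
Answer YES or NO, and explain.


Checking each pair (does one codeword prefix another?):
  F='0' vs B='10': no prefix
  F='0' vs E='11': no prefix
  B='10' vs F='0': no prefix
  B='10' vs E='11': no prefix
  E='11' vs F='0': no prefix
  E='11' vs B='10': no prefix
No violation found over all pairs.

YES -- this is a valid prefix code. No codeword is a prefix of any other codeword.


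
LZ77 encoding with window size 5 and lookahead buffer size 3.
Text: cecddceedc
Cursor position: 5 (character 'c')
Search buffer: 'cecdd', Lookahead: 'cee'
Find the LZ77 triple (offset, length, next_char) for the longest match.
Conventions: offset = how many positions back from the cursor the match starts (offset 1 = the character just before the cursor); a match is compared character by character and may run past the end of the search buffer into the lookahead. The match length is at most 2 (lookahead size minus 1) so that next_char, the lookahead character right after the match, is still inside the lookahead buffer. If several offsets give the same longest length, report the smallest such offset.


Try each offset into the search buffer:
  offset=1 (pos 4, char 'd'): match length 0
  offset=2 (pos 3, char 'd'): match length 0
  offset=3 (pos 2, char 'c'): match length 1
  offset=4 (pos 1, char 'e'): match length 0
  offset=5 (pos 0, char 'c'): match length 2
Longest match has length 2 at offset 5.
next_char = character at position 5 + 2 = 7 -> 'e'

Best match: offset=5, length=2 (matching 'ce' starting at position 0)
LZ77 triple: (5, 2, 'e')


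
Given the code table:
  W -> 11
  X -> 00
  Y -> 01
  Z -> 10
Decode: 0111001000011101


Decoding:
01 -> Y
11 -> W
00 -> X
10 -> Z
00 -> X
01 -> Y
11 -> W
01 -> Y


Result: YWXZXYWY


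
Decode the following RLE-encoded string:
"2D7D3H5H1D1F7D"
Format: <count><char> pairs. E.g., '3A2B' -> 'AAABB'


Expanding each <count><char> pair:
  2D -> 'DD'
  7D -> 'DDDDDDD'
  3H -> 'HHH'
  5H -> 'HHHHH'
  1D -> 'D'
  1F -> 'F'
  7D -> 'DDDDDDD'

Decoded = DDDDDDDDDHHHHHHHHDFDDDDDDD


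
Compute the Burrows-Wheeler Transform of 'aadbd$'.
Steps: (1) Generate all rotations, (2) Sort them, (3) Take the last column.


Rotations (sorted):
  0: $aadbd -> last char: d
  1: aadbd$ -> last char: $
  2: adbd$a -> last char: a
  3: bd$aad -> last char: d
  4: d$aadb -> last char: b
  5: dbd$aa -> last char: a


BWT = d$adba


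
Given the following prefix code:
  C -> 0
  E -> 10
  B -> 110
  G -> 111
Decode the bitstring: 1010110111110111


Decoding step by step:
Bits 10 -> E
Bits 10 -> E
Bits 110 -> B
Bits 111 -> G
Bits 110 -> B
Bits 111 -> G


Decoded message: EEBGBG


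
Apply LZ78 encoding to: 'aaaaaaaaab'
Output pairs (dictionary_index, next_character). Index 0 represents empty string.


LZ78 encoding steps:
Dictionary: {0: ''}
Step 1: w='' (idx 0), next='a' -> output (0, 'a'), add 'a' as idx 1
Step 2: w='a' (idx 1), next='a' -> output (1, 'a'), add 'aa' as idx 2
Step 3: w='aa' (idx 2), next='a' -> output (2, 'a'), add 'aaa' as idx 3
Step 4: w='aaa' (idx 3), next='b' -> output (3, 'b'), add 'aaab' as idx 4


Encoded: [(0, 'a'), (1, 'a'), (2, 'a'), (3, 'b')]


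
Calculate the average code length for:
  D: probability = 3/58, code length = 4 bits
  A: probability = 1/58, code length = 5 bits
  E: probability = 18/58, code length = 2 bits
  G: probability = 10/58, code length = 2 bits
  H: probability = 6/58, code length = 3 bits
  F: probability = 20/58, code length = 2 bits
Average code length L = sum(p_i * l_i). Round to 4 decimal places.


Weighted contributions p_i * l_i:
  D: (3/58) * 4 = 12/58
  A: (1/58) * 5 = 5/58
  E: (18/58) * 2 = 36/58
  G: (10/58) * 2 = 20/58
  H: (6/58) * 3 = 18/58
  F: (20/58) * 2 = 40/58
Sum = (12 + 5 + 36 + 20 + 18 + 40)/58 = 131/58

L = 131/58 = 2.2586 bits/symbol


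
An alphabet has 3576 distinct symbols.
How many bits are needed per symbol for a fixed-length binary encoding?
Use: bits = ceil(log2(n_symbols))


log2(3576) = 11.8041
Bracket: 2^11 = 2048 < 3576 <= 2^12 = 4096
So ceil(log2(3576)) = 12

bits = ceil(log2(3576)) = ceil(11.8041) = 12 bits


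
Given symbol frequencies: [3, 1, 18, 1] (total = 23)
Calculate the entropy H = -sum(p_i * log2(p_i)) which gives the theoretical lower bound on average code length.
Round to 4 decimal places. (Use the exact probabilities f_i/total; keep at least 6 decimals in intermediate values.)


Per-symbol terms -p_i * log2(p_i) with p_i = f_i/23:
  p = 3/23 = 0.130435: log2(p) = -2.938599, -p*log2(p) = 0.383296
  p = 1/23 = 0.043478: log2(p) = -4.523562, -p*log2(p) = 0.196677
  p = 18/23 = 0.782609: log2(p) = -0.353637, -p*log2(p) = 0.276759
  p = 1/23 = 0.043478: log2(p) = -4.523562, -p*log2(p) = 0.196677
H = 0.383296 + 0.196677 + 0.276759 + 0.196677 = 1.053409

H = 1.0534 bits/symbol


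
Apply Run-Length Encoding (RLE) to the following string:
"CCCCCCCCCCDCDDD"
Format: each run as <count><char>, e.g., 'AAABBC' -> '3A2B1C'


Scanning runs left to right:
  i=0: run of 'C' x 10 -> '10C'
  i=10: run of 'D' x 1 -> '1D'
  i=11: run of 'C' x 1 -> '1C'
  i=12: run of 'D' x 3 -> '3D'

RLE = 10C1D1C3D


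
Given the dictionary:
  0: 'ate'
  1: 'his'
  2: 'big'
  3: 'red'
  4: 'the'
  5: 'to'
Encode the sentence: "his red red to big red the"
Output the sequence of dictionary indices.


Look up each word in the dictionary:
  'his' -> 1
  'red' -> 3
  'red' -> 3
  'to' -> 5
  'big' -> 2
  'red' -> 3
  'the' -> 4

Encoded: [1, 3, 3, 5, 2, 3, 4]


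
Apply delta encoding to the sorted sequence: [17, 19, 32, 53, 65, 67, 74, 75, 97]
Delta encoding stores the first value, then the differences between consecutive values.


First value: 17
Deltas:
  19 - 17 = 2
  32 - 19 = 13
  53 - 32 = 21
  65 - 53 = 12
  67 - 65 = 2
  74 - 67 = 7
  75 - 74 = 1
  97 - 75 = 22


Delta encoded: [17, 2, 13, 21, 12, 2, 7, 1, 22]


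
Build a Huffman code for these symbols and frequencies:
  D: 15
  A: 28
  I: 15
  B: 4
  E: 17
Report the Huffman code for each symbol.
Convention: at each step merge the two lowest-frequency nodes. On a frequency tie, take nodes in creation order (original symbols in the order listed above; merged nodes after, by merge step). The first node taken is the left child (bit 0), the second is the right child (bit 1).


Huffman tree construction:
Step 1: Merge B(4) + D(15) = 19
Step 2: Merge I(15) + E(17) = 32
Step 3: Merge (B+D)(19) + A(28) = 47
Step 4: Merge (I+E)(32) + ((B+D)+A)(47) = 79
Read each symbol's code off the tree from the root (left child = 0, right child = 1).

Codes:
  D: 101 (length 3)
  A: 11 (length 2)
  I: 00 (length 2)
  B: 100 (length 3)
  E: 01 (length 2)
Average code length: 177/79 = 2.2405 bits/symbol


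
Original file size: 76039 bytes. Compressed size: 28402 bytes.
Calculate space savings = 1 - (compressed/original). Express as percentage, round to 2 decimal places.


ratio = compressed/original = 28402/76039 = 0.373519
savings = 1 - ratio = 1 - 0.373519 = 0.626481
as a percentage: 0.626481 * 100 = 62.65%

Space savings = 1 - 28402/76039 = 62.65%


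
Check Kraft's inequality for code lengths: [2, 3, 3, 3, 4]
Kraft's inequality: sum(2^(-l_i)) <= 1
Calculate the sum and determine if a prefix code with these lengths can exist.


Sum = 2^(-2) + 2^(-3) + 2^(-3) + 2^(-3) + 2^(-4)
    = 0.25 + 0.125 + 0.125 + 0.125 + 0.0625
    = 11/16 = 0.6875
Since 0.6875 <= 1, Kraft's inequality IS satisfied.
A prefix code with these lengths CAN exist.

Kraft sum = 0.6875. Satisfied.


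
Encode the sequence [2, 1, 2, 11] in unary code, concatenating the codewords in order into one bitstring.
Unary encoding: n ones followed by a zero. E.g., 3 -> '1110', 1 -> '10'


Encode each number as n ones followed by a terminating 0:
  2 -> 110 (3 bits)
  1 -> 10 (2 bits)
  2 -> 110 (3 bits)
  11 -> 111111111110 (12 bits)
Total length = 3 + 2 + 3 + 12 = 20 bits.

Unary([2, 1, 2, 11]) = 11010110111111111110 (20 bits)


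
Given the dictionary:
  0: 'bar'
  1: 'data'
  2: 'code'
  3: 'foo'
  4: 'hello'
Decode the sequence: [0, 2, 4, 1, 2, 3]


Look up each index in the dictionary:
  0 -> 'bar'
  2 -> 'code'
  4 -> 'hello'
  1 -> 'data'
  2 -> 'code'
  3 -> 'foo'

Decoded: "bar code hello data code foo"


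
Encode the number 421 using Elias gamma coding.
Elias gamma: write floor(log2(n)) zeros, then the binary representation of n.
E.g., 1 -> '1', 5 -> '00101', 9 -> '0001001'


num_bits = floor(log2(421)) + 1 = 9
leading_zeros = num_bits - 1 = 8
binary(421) = 110100101

Elias gamma(421) = '00000000' + '110100101' = 00000000110100101 (17 bits)


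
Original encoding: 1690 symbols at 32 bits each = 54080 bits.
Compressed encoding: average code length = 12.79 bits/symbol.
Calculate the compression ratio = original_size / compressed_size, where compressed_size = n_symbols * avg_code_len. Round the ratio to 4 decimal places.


original_size = n_symbols * orig_bits = 1690 * 32 = 54080 bits
compressed_size = n_symbols * avg_code_len = 1690 * 12.79 = 21615.1 bits
ratio = original_size / compressed_size = 54080 / 21615.1 = 2.502

Compression ratio = 2.502


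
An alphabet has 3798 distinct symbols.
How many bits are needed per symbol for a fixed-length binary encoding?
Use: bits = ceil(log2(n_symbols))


log2(3798) = 11.891
Bracket: 2^11 = 2048 < 3798 <= 2^12 = 4096
So ceil(log2(3798)) = 12

bits = ceil(log2(3798)) = ceil(11.891) = 12 bits


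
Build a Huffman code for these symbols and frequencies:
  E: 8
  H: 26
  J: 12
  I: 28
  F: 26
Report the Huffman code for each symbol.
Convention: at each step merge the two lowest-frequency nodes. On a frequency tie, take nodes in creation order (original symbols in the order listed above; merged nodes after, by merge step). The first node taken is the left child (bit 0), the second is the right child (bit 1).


Huffman tree construction:
Step 1: Merge E(8) + J(12) = 20
Step 2: Merge (E+J)(20) + H(26) = 46
Step 3: Merge F(26) + I(28) = 54
Step 4: Merge ((E+J)+H)(46) + (F+I)(54) = 100
Read each symbol's code off the tree from the root (left child = 0, right child = 1).

Codes:
  E: 000 (length 3)
  H: 01 (length 2)
  J: 001 (length 3)
  I: 11 (length 2)
  F: 10 (length 2)
Average code length: 220/100 = 2.2000 bits/symbol


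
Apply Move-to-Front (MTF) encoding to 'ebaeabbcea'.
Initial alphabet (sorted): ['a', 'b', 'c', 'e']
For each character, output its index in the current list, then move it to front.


MTF encoding:
'e': index 3 in ['a', 'b', 'c', 'e'] -> ['e', 'a', 'b', 'c']
'b': index 2 in ['e', 'a', 'b', 'c'] -> ['b', 'e', 'a', 'c']
'a': index 2 in ['b', 'e', 'a', 'c'] -> ['a', 'b', 'e', 'c']
'e': index 2 in ['a', 'b', 'e', 'c'] -> ['e', 'a', 'b', 'c']
'a': index 1 in ['e', 'a', 'b', 'c'] -> ['a', 'e', 'b', 'c']
'b': index 2 in ['a', 'e', 'b', 'c'] -> ['b', 'a', 'e', 'c']
'b': index 0 in ['b', 'a', 'e', 'c'] -> ['b', 'a', 'e', 'c']
'c': index 3 in ['b', 'a', 'e', 'c'] -> ['c', 'b', 'a', 'e']
'e': index 3 in ['c', 'b', 'a', 'e'] -> ['e', 'c', 'b', 'a']
'a': index 3 in ['e', 'c', 'b', 'a'] -> ['a', 'e', 'c', 'b']


Output: [3, 2, 2, 2, 1, 2, 0, 3, 3, 3]


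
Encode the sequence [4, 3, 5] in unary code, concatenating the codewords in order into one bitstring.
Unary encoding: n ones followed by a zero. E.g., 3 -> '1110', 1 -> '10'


Encode each number as n ones followed by a terminating 0:
  4 -> 11110 (5 bits)
  3 -> 1110 (4 bits)
  5 -> 111110 (6 bits)
Total length = 5 + 4 + 6 = 15 bits.

Unary([4, 3, 5]) = 111101110111110 (15 bits)


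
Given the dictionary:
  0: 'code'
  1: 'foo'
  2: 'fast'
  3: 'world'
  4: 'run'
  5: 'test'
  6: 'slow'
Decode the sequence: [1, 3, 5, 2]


Look up each index in the dictionary:
  1 -> 'foo'
  3 -> 'world'
  5 -> 'test'
  2 -> 'fast'

Decoded: "foo world test fast"


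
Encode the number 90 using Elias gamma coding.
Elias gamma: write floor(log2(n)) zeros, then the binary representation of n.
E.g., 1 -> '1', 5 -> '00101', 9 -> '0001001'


num_bits = floor(log2(90)) + 1 = 7
leading_zeros = num_bits - 1 = 6
binary(90) = 1011010

Elias gamma(90) = '000000' + '1011010' = 0000001011010 (13 bits)


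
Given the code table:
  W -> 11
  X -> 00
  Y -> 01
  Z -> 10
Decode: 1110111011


Decoding:
11 -> W
10 -> Z
11 -> W
10 -> Z
11 -> W


Result: WZWZW


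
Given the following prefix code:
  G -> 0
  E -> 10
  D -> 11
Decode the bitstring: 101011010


Decoding step by step:
Bits 10 -> E
Bits 10 -> E
Bits 11 -> D
Bits 0 -> G
Bits 10 -> E


Decoded message: EEDGE


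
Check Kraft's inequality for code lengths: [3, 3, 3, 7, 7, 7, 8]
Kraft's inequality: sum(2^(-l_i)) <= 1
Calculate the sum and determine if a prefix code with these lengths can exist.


Sum = 2^(-3) + 2^(-3) + 2^(-3) + 2^(-7) + 2^(-7) + 2^(-7) + 2^(-8)
    = 0.125 + 0.125 + 0.125 + 0.0078125 + 0.0078125 + 0.0078125 + 0.00390625
    = 103/256 = 0.40234375
Since 0.40234375 <= 1, Kraft's inequality IS satisfied.
A prefix code with these lengths CAN exist.

Kraft sum = 0.40234375. Satisfied.


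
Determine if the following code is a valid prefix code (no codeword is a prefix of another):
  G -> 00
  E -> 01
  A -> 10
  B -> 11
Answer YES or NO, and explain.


Checking each pair (does one codeword prefix another?):
  G='00' vs E='01': no prefix
  G='00' vs A='10': no prefix
  G='00' vs B='11': no prefix
  E='01' vs G='00': no prefix
  E='01' vs A='10': no prefix
  E='01' vs B='11': no prefix
  A='10' vs G='00': no prefix
  A='10' vs E='01': no prefix
  A='10' vs B='11': no prefix
  B='11' vs G='00': no prefix
  B='11' vs E='01': no prefix
  B='11' vs A='10': no prefix
No violation found over all pairs.

YES -- this is a valid prefix code. No codeword is a prefix of any other codeword.


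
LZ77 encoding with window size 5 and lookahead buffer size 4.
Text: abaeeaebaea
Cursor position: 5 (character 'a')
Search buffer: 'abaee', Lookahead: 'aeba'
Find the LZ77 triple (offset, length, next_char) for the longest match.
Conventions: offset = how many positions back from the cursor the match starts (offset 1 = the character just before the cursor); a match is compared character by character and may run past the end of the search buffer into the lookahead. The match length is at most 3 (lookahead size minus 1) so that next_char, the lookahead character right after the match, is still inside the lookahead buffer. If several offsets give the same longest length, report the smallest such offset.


Try each offset into the search buffer:
  offset=1 (pos 4, char 'e'): match length 0
  offset=2 (pos 3, char 'e'): match length 0
  offset=3 (pos 2, char 'a'): match length 2
  offset=4 (pos 1, char 'b'): match length 0
  offset=5 (pos 0, char 'a'): match length 1
Longest match has length 2 at offset 3.
next_char = character at position 5 + 2 = 7 -> 'b'

Best match: offset=3, length=2 (matching 'ae' starting at position 2)
LZ77 triple: (3, 2, 'b')


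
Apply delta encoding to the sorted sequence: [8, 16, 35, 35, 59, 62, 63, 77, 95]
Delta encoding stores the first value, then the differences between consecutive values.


First value: 8
Deltas:
  16 - 8 = 8
  35 - 16 = 19
  35 - 35 = 0
  59 - 35 = 24
  62 - 59 = 3
  63 - 62 = 1
  77 - 63 = 14
  95 - 77 = 18


Delta encoded: [8, 8, 19, 0, 24, 3, 1, 14, 18]


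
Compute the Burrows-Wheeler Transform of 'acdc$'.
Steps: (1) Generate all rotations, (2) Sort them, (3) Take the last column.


Rotations (sorted):
  0: $acdc -> last char: c
  1: acdc$ -> last char: $
  2: c$acd -> last char: d
  3: cdc$a -> last char: a
  4: dc$ac -> last char: c


BWT = c$dac


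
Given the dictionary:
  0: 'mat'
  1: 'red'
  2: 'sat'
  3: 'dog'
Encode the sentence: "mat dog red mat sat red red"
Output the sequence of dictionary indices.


Look up each word in the dictionary:
  'mat' -> 0
  'dog' -> 3
  'red' -> 1
  'mat' -> 0
  'sat' -> 2
  'red' -> 1
  'red' -> 1

Encoded: [0, 3, 1, 0, 2, 1, 1]


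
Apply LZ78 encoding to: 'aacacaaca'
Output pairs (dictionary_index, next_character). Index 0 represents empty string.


LZ78 encoding steps:
Dictionary: {0: ''}
Step 1: w='' (idx 0), next='a' -> output (0, 'a'), add 'a' as idx 1
Step 2: w='a' (idx 1), next='c' -> output (1, 'c'), add 'ac' as idx 2
Step 3: w='ac' (idx 2), next='a' -> output (2, 'a'), add 'aca' as idx 3
Step 4: w='aca' (idx 3), end of input -> output (3, '')


Encoded: [(0, 'a'), (1, 'c'), (2, 'a'), (3, '')]


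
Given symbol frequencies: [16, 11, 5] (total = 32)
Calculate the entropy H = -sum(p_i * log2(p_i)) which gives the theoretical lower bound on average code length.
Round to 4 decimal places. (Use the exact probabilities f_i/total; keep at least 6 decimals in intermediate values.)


Per-symbol terms -p_i * log2(p_i) with p_i = f_i/32:
  p = 16/32 = 0.500000: log2(p) = -1.000000, -p*log2(p) = 0.500000
  p = 11/32 = 0.343750: log2(p) = -1.540568, -p*log2(p) = 0.529570
  p = 5/32 = 0.156250: log2(p) = -2.678072, -p*log2(p) = 0.418449
H = 0.500000 + 0.529570 + 0.418449 = 1.448019

H = 1.448 bits/symbol


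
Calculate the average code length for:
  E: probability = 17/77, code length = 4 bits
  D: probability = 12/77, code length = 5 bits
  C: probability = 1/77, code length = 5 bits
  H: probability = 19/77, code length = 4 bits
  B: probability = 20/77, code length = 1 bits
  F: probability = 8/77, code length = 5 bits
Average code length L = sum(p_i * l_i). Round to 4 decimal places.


Weighted contributions p_i * l_i:
  E: (17/77) * 4 = 68/77
  D: (12/77) * 5 = 60/77
  C: (1/77) * 5 = 5/77
  H: (19/77) * 4 = 76/77
  B: (20/77) * 1 = 20/77
  F: (8/77) * 5 = 40/77
Sum = (68 + 60 + 5 + 76 + 20 + 40)/77 = 269/77

L = 269/77 = 3.4935 bits/symbol


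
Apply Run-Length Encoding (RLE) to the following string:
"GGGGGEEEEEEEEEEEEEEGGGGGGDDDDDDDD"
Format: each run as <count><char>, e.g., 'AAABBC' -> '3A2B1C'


Scanning runs left to right:
  i=0: run of 'G' x 5 -> '5G'
  i=5: run of 'E' x 14 -> '14E'
  i=19: run of 'G' x 6 -> '6G'
  i=25: run of 'D' x 8 -> '8D'

RLE = 5G14E6G8D


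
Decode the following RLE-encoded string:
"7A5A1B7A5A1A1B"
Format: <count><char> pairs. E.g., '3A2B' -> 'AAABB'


Expanding each <count><char> pair:
  7A -> 'AAAAAAA'
  5A -> 'AAAAA'
  1B -> 'B'
  7A -> 'AAAAAAA'
  5A -> 'AAAAA'
  1A -> 'A'
  1B -> 'B'

Decoded = AAAAAAAAAAAABAAAAAAAAAAAAAB


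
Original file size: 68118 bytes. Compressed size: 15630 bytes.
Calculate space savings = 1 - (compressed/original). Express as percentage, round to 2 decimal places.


ratio = compressed/original = 15630/68118 = 0.229455
savings = 1 - ratio = 1 - 0.229455 = 0.770545
as a percentage: 0.770545 * 100 = 77.05%

Space savings = 1 - 15630/68118 = 77.05%


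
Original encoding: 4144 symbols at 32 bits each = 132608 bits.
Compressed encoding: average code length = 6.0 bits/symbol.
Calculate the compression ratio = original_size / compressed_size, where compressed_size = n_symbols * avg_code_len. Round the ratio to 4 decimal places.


original_size = n_symbols * orig_bits = 4144 * 32 = 132608 bits
compressed_size = n_symbols * avg_code_len = 4144 * 6.0 = 24864.0 bits
ratio = original_size / compressed_size = 132608 / 24864.0 = 5.3333

Compression ratio = 5.3333


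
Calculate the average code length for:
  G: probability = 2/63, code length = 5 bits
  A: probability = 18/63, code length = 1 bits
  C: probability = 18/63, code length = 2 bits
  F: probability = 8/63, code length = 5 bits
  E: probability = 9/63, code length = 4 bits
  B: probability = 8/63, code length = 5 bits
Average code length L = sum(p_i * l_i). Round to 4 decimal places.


Weighted contributions p_i * l_i:
  G: (2/63) * 5 = 10/63
  A: (18/63) * 1 = 18/63
  C: (18/63) * 2 = 36/63
  F: (8/63) * 5 = 40/63
  E: (9/63) * 4 = 36/63
  B: (8/63) * 5 = 40/63
Sum = (10 + 18 + 36 + 40 + 36 + 40)/63 = 180/63

L = 180/63 = 2.8571 bits/symbol


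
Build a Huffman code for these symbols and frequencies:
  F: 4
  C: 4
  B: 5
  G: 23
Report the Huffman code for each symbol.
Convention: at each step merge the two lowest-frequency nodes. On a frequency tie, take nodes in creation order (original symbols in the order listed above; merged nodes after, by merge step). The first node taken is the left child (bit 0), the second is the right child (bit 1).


Huffman tree construction:
Step 1: Merge F(4) + C(4) = 8
Step 2: Merge B(5) + (F+C)(8) = 13
Step 3: Merge (B+(F+C))(13) + G(23) = 36
Read each symbol's code off the tree from the root (left child = 0, right child = 1).

Codes:
  F: 010 (length 3)
  C: 011 (length 3)
  B: 00 (length 2)
  G: 1 (length 1)
Average code length: 57/36 = 1.5833 bits/symbol


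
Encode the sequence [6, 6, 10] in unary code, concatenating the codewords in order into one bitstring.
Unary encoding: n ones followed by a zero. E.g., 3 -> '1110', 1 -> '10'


Encode each number as n ones followed by a terminating 0:
  6 -> 1111110 (7 bits)
  6 -> 1111110 (7 bits)
  10 -> 11111111110 (11 bits)
Total length = 7 + 7 + 11 = 25 bits.

Unary([6, 6, 10]) = 1111110111111011111111110 (25 bits)


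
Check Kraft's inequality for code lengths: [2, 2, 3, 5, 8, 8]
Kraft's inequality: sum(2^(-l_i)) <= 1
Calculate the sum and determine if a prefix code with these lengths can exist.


Sum = 2^(-2) + 2^(-2) + 2^(-3) + 2^(-5) + 2^(-8) + 2^(-8)
    = 0.25 + 0.25 + 0.125 + 0.03125 + 0.00390625 + 0.00390625
    = 170/256 = 0.6640625
Since 0.6640625 <= 1, Kraft's inequality IS satisfied.
A prefix code with these lengths CAN exist.

Kraft sum = 0.6640625. Satisfied.


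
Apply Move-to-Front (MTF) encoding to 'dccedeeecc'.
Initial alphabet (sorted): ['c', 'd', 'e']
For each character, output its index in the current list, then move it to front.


MTF encoding:
'd': index 1 in ['c', 'd', 'e'] -> ['d', 'c', 'e']
'c': index 1 in ['d', 'c', 'e'] -> ['c', 'd', 'e']
'c': index 0 in ['c', 'd', 'e'] -> ['c', 'd', 'e']
'e': index 2 in ['c', 'd', 'e'] -> ['e', 'c', 'd']
'd': index 2 in ['e', 'c', 'd'] -> ['d', 'e', 'c']
'e': index 1 in ['d', 'e', 'c'] -> ['e', 'd', 'c']
'e': index 0 in ['e', 'd', 'c'] -> ['e', 'd', 'c']
'e': index 0 in ['e', 'd', 'c'] -> ['e', 'd', 'c']
'c': index 2 in ['e', 'd', 'c'] -> ['c', 'e', 'd']
'c': index 0 in ['c', 'e', 'd'] -> ['c', 'e', 'd']


Output: [1, 1, 0, 2, 2, 1, 0, 0, 2, 0]


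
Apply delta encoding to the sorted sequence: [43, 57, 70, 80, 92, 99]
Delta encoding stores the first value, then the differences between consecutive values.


First value: 43
Deltas:
  57 - 43 = 14
  70 - 57 = 13
  80 - 70 = 10
  92 - 80 = 12
  99 - 92 = 7


Delta encoded: [43, 14, 13, 10, 12, 7]


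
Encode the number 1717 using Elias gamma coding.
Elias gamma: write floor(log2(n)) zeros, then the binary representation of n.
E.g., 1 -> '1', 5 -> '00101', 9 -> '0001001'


num_bits = floor(log2(1717)) + 1 = 11
leading_zeros = num_bits - 1 = 10
binary(1717) = 11010110101

Elias gamma(1717) = '0000000000' + '11010110101' = 000000000011010110101 (21 bits)


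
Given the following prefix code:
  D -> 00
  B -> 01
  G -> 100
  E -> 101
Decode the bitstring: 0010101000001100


Decoding step by step:
Bits 00 -> D
Bits 101 -> E
Bits 01 -> B
Bits 00 -> D
Bits 00 -> D
Bits 01 -> B
Bits 100 -> G


Decoded message: DEBDDBG


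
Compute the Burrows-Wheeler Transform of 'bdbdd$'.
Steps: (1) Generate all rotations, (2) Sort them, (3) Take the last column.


Rotations (sorted):
  0: $bdbdd -> last char: d
  1: bdbdd$ -> last char: $
  2: bdd$bd -> last char: d
  3: d$bdbd -> last char: d
  4: dbdd$b -> last char: b
  5: dd$bdb -> last char: b


BWT = d$ddbb


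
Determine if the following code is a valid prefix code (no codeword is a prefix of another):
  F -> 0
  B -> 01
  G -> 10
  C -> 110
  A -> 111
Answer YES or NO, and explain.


Checking each pair (does one codeword prefix another?):
  F='0' vs B='01': prefix -- VIOLATION

NO -- this is NOT a valid prefix code. F (0) is a prefix of B (01).


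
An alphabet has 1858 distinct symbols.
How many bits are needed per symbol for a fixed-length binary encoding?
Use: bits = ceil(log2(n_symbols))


log2(1858) = 10.8595
Bracket: 2^10 = 1024 < 1858 <= 2^11 = 2048
So ceil(log2(1858)) = 11

bits = ceil(log2(1858)) = ceil(10.8595) = 11 bits


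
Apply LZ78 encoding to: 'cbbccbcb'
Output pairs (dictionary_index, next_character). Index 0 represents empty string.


LZ78 encoding steps:
Dictionary: {0: ''}
Step 1: w='' (idx 0), next='c' -> output (0, 'c'), add 'c' as idx 1
Step 2: w='' (idx 0), next='b' -> output (0, 'b'), add 'b' as idx 2
Step 3: w='b' (idx 2), next='c' -> output (2, 'c'), add 'bc' as idx 3
Step 4: w='c' (idx 1), next='b' -> output (1, 'b'), add 'cb' as idx 4
Step 5: w='cb' (idx 4), end of input -> output (4, '')


Encoded: [(0, 'c'), (0, 'b'), (2, 'c'), (1, 'b'), (4, '')]


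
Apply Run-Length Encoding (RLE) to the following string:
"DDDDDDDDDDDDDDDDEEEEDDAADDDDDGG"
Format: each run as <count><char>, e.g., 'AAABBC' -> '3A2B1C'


Scanning runs left to right:
  i=0: run of 'D' x 16 -> '16D'
  i=16: run of 'E' x 4 -> '4E'
  i=20: run of 'D' x 2 -> '2D'
  i=22: run of 'A' x 2 -> '2A'
  i=24: run of 'D' x 5 -> '5D'
  i=29: run of 'G' x 2 -> '2G'

RLE = 16D4E2D2A5D2G


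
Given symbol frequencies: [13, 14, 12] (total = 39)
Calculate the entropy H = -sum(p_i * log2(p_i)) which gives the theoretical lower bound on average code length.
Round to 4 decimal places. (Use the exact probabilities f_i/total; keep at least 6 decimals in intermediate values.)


Per-symbol terms -p_i * log2(p_i) with p_i = f_i/39:
  p = 13/39 = 0.333333: log2(p) = -1.584963, -p*log2(p) = 0.528321
  p = 14/39 = 0.358974: log2(p) = -1.478047, -p*log2(p) = 0.530581
  p = 12/39 = 0.307692: log2(p) = -1.700440, -p*log2(p) = 0.523212
H = 0.528321 + 0.530581 + 0.523212 = 1.582114

H = 1.5821 bits/symbol


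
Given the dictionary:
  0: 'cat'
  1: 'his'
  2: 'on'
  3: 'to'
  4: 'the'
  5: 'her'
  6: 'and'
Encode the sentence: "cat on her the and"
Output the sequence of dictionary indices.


Look up each word in the dictionary:
  'cat' -> 0
  'on' -> 2
  'her' -> 5
  'the' -> 4
  'and' -> 6

Encoded: [0, 2, 5, 4, 6]


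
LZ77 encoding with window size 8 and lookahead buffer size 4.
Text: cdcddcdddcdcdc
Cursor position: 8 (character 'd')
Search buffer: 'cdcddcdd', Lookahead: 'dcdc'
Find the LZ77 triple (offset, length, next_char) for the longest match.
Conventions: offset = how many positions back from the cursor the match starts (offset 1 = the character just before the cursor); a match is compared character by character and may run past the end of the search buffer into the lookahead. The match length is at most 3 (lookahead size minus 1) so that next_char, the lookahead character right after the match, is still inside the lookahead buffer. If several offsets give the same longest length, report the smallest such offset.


Try each offset into the search buffer:
  offset=1 (pos 7, char 'd'): match length 1
  offset=2 (pos 6, char 'd'): match length 1
  offset=3 (pos 5, char 'c'): match length 0
  offset=4 (pos 4, char 'd'): match length 3
  offset=5 (pos 3, char 'd'): match length 1
  offset=6 (pos 2, char 'c'): match length 0
  offset=7 (pos 1, char 'd'): match length 3
  offset=8 (pos 0, char 'c'): match length 0
Longest match has length 3, found at offsets 4, 7; take the smallest, offset 4.
next_char = character at position 8 + 3 = 11 -> 'c'

Best match: offset=4, length=3 (matching 'dcd' starting at position 4)
LZ77 triple: (4, 3, 'c')


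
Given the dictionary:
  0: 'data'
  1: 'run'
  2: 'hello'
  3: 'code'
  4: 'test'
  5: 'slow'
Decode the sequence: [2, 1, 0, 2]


Look up each index in the dictionary:
  2 -> 'hello'
  1 -> 'run'
  0 -> 'data'
  2 -> 'hello'

Decoded: "hello run data hello"


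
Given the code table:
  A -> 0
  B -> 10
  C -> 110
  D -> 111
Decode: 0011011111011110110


Decoding:
0 -> A
0 -> A
110 -> C
111 -> D
110 -> C
111 -> D
10 -> B
110 -> C


Result: AACDCDBC


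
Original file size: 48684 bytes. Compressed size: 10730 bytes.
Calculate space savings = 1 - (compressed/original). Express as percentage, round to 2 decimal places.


ratio = compressed/original = 10730/48684 = 0.220401
savings = 1 - ratio = 1 - 0.220401 = 0.779599
as a percentage: 0.779599 * 100 = 77.96%

Space savings = 1 - 10730/48684 = 77.96%


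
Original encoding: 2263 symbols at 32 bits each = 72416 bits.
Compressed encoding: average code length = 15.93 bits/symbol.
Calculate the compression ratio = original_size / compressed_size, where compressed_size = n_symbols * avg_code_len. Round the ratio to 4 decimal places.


original_size = n_symbols * orig_bits = 2263 * 32 = 72416 bits
compressed_size = n_symbols * avg_code_len = 2263 * 15.93 = 36049.59 bits
ratio = original_size / compressed_size = 72416 / 36049.59 = 2.0088

Compression ratio = 2.0088


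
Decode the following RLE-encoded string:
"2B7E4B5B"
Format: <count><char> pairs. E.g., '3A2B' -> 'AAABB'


Expanding each <count><char> pair:
  2B -> 'BB'
  7E -> 'EEEEEEE'
  4B -> 'BBBB'
  5B -> 'BBBBB'

Decoded = BBEEEEEEEBBBBBBBBB
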